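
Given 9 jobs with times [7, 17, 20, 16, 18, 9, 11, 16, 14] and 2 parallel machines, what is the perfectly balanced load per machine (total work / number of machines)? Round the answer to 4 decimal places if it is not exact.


Total processing time = 7 + 17 + 20 + 16 + 18 + 9 + 11 + 16 + 14 = 128
Number of machines = 2
Ideal balanced load = 128 / 2 = 64.0

64.0


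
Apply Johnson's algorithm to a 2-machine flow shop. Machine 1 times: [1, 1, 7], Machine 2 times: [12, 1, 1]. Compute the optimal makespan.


Apply Johnson's rule:
  Group 1 (a <= b): [(1, 1, 12), (2, 1, 1)]
  Group 2 (a > b): [(3, 7, 1)]
Optimal job order: [1, 2, 3]
Schedule:
  Job 1: M1 done at 1, M2 done at 13
  Job 2: M1 done at 2, M2 done at 14
  Job 3: M1 done at 9, M2 done at 15
Makespan = 15

15


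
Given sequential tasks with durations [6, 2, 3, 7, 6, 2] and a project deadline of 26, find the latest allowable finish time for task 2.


LF(activity 2) = deadline - sum of successor durations
Successors: activities 3 through 6 with durations [3, 7, 6, 2]
Sum of successor durations = 18
LF = 26 - 18 = 8

8


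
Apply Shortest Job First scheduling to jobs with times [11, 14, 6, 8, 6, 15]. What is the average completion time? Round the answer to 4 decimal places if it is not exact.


SJF order (ascending): [6, 6, 8, 11, 14, 15]
Completion times:
  Job 1: burst=6, C=6
  Job 2: burst=6, C=12
  Job 3: burst=8, C=20
  Job 4: burst=11, C=31
  Job 5: burst=14, C=45
  Job 6: burst=15, C=60
Average completion = 174/6 = 29.0

29.0


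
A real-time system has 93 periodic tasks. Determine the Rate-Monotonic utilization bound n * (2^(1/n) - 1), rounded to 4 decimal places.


Compute 2^(1/93) = 1.0074810397
Subtract 1: 1.0074810397 - 1 = 0.0074810397
Multiply by n: 93 * 0.0074810397 = 0.6957366921
Round to 4 dp: 0.6957

0.6957


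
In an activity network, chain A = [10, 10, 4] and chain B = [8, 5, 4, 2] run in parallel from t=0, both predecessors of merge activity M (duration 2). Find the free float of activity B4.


ES(B4) = sum of predecessors on chain B = 17
EF(B4) = ES + duration = 17 + 2 = 19
Successor of B4 is M. ES(M) = max(sum(A), sum(B)) = max(24, 19) = 24
Free float = ES(successor) - EF(current) = 24 - 19 = 5

5


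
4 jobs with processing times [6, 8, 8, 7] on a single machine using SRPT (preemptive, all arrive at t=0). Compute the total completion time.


Since all jobs arrive at t=0, SRPT equals SPT ordering.
SPT order: [6, 7, 8, 8]
Completion times:
  Job 1: p=6, C=6
  Job 2: p=7, C=13
  Job 3: p=8, C=21
  Job 4: p=8, C=29
Total completion time = 6 + 13 + 21 + 29 = 69

69


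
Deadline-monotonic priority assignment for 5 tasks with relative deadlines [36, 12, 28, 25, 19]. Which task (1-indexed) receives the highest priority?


Sort tasks by relative deadline (ascending):
  Task 2: deadline = 12
  Task 5: deadline = 19
  Task 4: deadline = 25
  Task 3: deadline = 28
  Task 1: deadline = 36
Priority order (highest first): [2, 5, 4, 3, 1]
Highest priority task = 2

2


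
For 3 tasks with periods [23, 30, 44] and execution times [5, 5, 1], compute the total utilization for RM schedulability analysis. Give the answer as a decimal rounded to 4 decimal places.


Compute individual utilizations (exact fractions):
  Task 1: C/T = 5/23 (approx. 0.2174)
  Task 2: C/T = 5/30 = 1/6 (approx. 0.1667)
  Task 3: C/T = 1/44 (approx. 0.0227)
Total utilization U = 5/23 + 1/6 + 1/44 = 1235/3036
Rounded to 4 decimal places: U = 0.4068
RM (Liu & Layland) bound for 3 tasks = 0.779763; compare with U = 1235/3036 (approx. 0.406785)
U <= bound, so schedulable by RM sufficient condition.

0.4068


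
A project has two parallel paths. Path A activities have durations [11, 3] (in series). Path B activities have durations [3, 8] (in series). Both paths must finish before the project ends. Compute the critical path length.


Path A total = 11 + 3 = 14
Path B total = 3 + 8 = 11
Critical path = longest path = max(14, 11) = 14

14


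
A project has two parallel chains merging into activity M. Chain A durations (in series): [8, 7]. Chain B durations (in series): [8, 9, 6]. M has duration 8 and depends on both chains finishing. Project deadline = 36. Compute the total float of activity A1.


Forward pass: ES(A1) = sum of predecessors on chain A = 0
EF = ES + duration = 0 + 8 = 8
Backward pass: LF(M) = deadline = 36; LS(M) = 36 - 8 = 28
LF(A1) = LS(M) - sum(successors on chain A) = 28 - 7 = 21
LS = LF - duration = 21 - 8 = 13
Total float = LS - ES = 13 - 0 = 13

13


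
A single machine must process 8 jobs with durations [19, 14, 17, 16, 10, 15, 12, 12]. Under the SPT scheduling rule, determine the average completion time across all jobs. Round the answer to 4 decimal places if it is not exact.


Sort jobs by processing time (SPT order): [10, 12, 12, 14, 15, 16, 17, 19]
Compute completion times sequentially:
  Job 1: processing = 10, completes at 10
  Job 2: processing = 12, completes at 22
  Job 3: processing = 12, completes at 34
  Job 4: processing = 14, completes at 48
  Job 5: processing = 15, completes at 63
  Job 6: processing = 16, completes at 79
  Job 7: processing = 17, completes at 96
  Job 8: processing = 19, completes at 115
Sum of completion times = 467
Average completion time = 467/8 = 58.375

58.375


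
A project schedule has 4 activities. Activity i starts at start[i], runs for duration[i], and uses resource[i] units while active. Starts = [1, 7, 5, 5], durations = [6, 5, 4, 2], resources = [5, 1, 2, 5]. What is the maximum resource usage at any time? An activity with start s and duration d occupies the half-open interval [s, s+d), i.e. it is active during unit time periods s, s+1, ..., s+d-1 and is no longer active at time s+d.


Each activity i is active on [start_i, start_i + duration_i).
Compute total resource usage per time slot:
  t=0: active resources = [], total = 0
  t=1: active resources = [5], total = 5
  t=2: active resources = [5], total = 5
  t=3: active resources = [5], total = 5
  t=4: active resources = [5], total = 5
  t=5: active resources = [5, 2, 5], total = 12
  t=6: active resources = [5, 2, 5], total = 12
  t=7: active resources = [1, 2], total = 3
  t=8: active resources = [1, 2], total = 3
  t=9: active resources = [1], total = 1
  t=10: active resources = [1], total = 1
  t=11: active resources = [1], total = 1
Peak resource demand = 12

12


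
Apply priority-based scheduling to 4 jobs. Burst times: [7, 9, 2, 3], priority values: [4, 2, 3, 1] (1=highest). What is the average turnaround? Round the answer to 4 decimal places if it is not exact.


Sort by priority (ascending = highest first):
Order: [(1, 3), (2, 9), (3, 2), (4, 7)]
Completion times:
  Priority 1, burst=3, C=3
  Priority 2, burst=9, C=12
  Priority 3, burst=2, C=14
  Priority 4, burst=7, C=21
Average turnaround = 50/4 = 12.5

12.5


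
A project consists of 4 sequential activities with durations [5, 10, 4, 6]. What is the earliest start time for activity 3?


Activity 3 starts after activities 1 through 2 complete.
Predecessor durations: [5, 10]
ES = 5 + 10 = 15

15


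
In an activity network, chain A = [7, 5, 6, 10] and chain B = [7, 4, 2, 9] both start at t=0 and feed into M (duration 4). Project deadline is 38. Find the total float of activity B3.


Forward pass: ES(B3) = sum of predecessors on chain B = 11
EF = ES + duration = 11 + 2 = 13
Backward pass: LF(M) = deadline = 38; LS(M) = 38 - 4 = 34
LF(B3) = LS(M) - sum(successors on chain B) = 34 - 9 = 25
LS = LF - duration = 25 - 2 = 23
Total float = LS - ES = 23 - 11 = 12

12


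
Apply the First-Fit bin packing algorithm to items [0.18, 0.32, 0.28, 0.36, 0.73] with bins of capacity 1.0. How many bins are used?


Place items sequentially using First-Fit:
  Item 0.18 -> new Bin 1
  Item 0.32 -> Bin 1 (now 0.5)
  Item 0.28 -> Bin 1 (now 0.78)
  Item 0.36 -> new Bin 2
  Item 0.73 -> new Bin 3
Total bins used = 3

3


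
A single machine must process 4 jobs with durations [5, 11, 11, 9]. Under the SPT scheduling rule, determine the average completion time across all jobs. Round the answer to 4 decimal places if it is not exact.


Sort jobs by processing time (SPT order): [5, 9, 11, 11]
Compute completion times sequentially:
  Job 1: processing = 5, completes at 5
  Job 2: processing = 9, completes at 14
  Job 3: processing = 11, completes at 25
  Job 4: processing = 11, completes at 36
Sum of completion times = 80
Average completion time = 80/4 = 20.0

20.0


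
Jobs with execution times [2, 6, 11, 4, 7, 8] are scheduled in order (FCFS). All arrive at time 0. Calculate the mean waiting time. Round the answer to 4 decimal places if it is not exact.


FCFS order (as given): [2, 6, 11, 4, 7, 8]
Waiting times:
  Job 1: wait = 0
  Job 2: wait = 2
  Job 3: wait = 8
  Job 4: wait = 19
  Job 5: wait = 23
  Job 6: wait = 30
Sum of waiting times = 82
Average waiting time = 82/6 = 13.6667

13.6667


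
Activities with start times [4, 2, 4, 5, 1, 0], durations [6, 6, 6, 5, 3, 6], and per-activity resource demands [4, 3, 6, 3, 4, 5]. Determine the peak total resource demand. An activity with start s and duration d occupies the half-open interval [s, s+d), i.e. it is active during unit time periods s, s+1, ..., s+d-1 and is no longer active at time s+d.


Each activity i is active on [start_i, start_i + duration_i).
Compute total resource usage per time slot:
  t=0: active resources = [5], total = 5
  t=1: active resources = [4, 5], total = 9
  t=2: active resources = [3, 4, 5], total = 12
  t=3: active resources = [3, 4, 5], total = 12
  t=4: active resources = [4, 3, 6, 5], total = 18
  t=5: active resources = [4, 3, 6, 3, 5], total = 21
  t=6: active resources = [4, 3, 6, 3], total = 16
  t=7: active resources = [4, 3, 6, 3], total = 16
  t=8: active resources = [4, 6, 3], total = 13
  t=9: active resources = [4, 6, 3], total = 13
Peak resource demand = 21

21


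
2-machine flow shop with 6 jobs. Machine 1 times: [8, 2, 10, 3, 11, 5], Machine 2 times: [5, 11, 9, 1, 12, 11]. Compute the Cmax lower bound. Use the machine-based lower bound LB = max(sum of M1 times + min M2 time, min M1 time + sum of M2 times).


LB1 = sum(M1 times) + min(M2 times) = 39 + 1 = 40
LB2 = min(M1 times) + sum(M2 times) = 2 + 49 = 51
Lower bound = max(LB1, LB2) = max(40, 51) = 51

51


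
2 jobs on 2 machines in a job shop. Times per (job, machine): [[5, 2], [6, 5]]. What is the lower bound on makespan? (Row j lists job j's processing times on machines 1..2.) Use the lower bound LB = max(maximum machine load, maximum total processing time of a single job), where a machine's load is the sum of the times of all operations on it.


Machine loads:
  Machine 1: 5 + 6 = 11
  Machine 2: 2 + 5 = 7
Max machine load = 11
Job totals:
  Job 1: 7
  Job 2: 11
Max job total = 11
Lower bound = max(11, 11) = 11

11


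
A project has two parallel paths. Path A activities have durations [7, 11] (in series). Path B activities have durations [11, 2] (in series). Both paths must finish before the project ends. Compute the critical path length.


Path A total = 7 + 11 = 18
Path B total = 11 + 2 = 13
Critical path = longest path = max(18, 13) = 18

18


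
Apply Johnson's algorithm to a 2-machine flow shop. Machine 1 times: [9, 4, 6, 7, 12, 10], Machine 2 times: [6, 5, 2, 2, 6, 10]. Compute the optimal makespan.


Apply Johnson's rule:
  Group 1 (a <= b): [(2, 4, 5), (6, 10, 10)]
  Group 2 (a > b): [(1, 9, 6), (5, 12, 6), (3, 6, 2), (4, 7, 2)]
Optimal job order: [2, 6, 1, 5, 3, 4]
Schedule:
  Job 2: M1 done at 4, M2 done at 9
  Job 6: M1 done at 14, M2 done at 24
  Job 1: M1 done at 23, M2 done at 30
  Job 5: M1 done at 35, M2 done at 41
  Job 3: M1 done at 41, M2 done at 43
  Job 4: M1 done at 48, M2 done at 50
Makespan = 50

50


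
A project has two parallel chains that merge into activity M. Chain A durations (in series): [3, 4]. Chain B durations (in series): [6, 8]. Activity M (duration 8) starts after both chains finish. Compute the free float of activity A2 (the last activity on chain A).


ES(A2) = sum of predecessors on chain A = 3
EF(A2) = ES + duration = 3 + 4 = 7
Successor of A2 is M. ES(M) = max(sum(A), sum(B)) = max(7, 14) = 14
Free float = ES(successor) - EF(current) = 14 - 7 = 7

7


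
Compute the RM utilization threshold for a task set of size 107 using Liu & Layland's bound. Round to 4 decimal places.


Compute 2^(1/107) = 1.0064990387
Subtract 1: 1.0064990387 - 1 = 0.0064990387
Multiply by n: 107 * 0.0064990387 = 0.6953971409
Round to 4 dp: 0.6954

0.6954


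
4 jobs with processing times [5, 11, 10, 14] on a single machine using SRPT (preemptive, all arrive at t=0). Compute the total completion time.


Since all jobs arrive at t=0, SRPT equals SPT ordering.
SPT order: [5, 10, 11, 14]
Completion times:
  Job 1: p=5, C=5
  Job 2: p=10, C=15
  Job 3: p=11, C=26
  Job 4: p=14, C=40
Total completion time = 5 + 15 + 26 + 40 = 86

86


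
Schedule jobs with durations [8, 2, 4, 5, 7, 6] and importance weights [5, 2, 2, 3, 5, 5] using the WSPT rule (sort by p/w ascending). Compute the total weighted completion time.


Compute p/w ratios and sort ascending (WSPT): [(2, 2), (6, 5), (7, 5), (8, 5), (5, 3), (4, 2)]
Compute weighted completion times:
  Job (p=2,w=2): C=2, w*C=2*2=4
  Job (p=6,w=5): C=8, w*C=5*8=40
  Job (p=7,w=5): C=15, w*C=5*15=75
  Job (p=8,w=5): C=23, w*C=5*23=115
  Job (p=5,w=3): C=28, w*C=3*28=84
  Job (p=4,w=2): C=32, w*C=2*32=64
Total weighted completion time = 382

382


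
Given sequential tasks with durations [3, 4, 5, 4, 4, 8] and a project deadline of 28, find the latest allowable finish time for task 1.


LF(activity 1) = deadline - sum of successor durations
Successors: activities 2 through 6 with durations [4, 5, 4, 4, 8]
Sum of successor durations = 25
LF = 28 - 25 = 3

3


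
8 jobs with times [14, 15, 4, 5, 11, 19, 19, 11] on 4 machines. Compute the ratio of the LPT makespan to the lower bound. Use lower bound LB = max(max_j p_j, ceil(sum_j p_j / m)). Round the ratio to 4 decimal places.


LPT order: [19, 19, 15, 14, 11, 11, 5, 4]
Machine loads after assignment: [24, 23, 26, 25]
LPT makespan = 26
Lower bound = max(max_job, ceil(total/4)) = max(19, 25) = 25
Ratio = 26 / 25 = 1.04

1.04


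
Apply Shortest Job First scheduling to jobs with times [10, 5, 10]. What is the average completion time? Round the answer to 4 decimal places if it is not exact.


SJF order (ascending): [5, 10, 10]
Completion times:
  Job 1: burst=5, C=5
  Job 2: burst=10, C=15
  Job 3: burst=10, C=25
Average completion = 45/3 = 15.0

15.0


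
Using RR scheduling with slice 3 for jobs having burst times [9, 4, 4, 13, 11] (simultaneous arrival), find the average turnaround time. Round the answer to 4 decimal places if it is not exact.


Time quantum = 3
Execution trace:
  J1 runs 3 units, time = 3
  J2 runs 3 units, time = 6
  J3 runs 3 units, time = 9
  J4 runs 3 units, time = 12
  J5 runs 3 units, time = 15
  J1 runs 3 units, time = 18
  J2 runs 1 units, time = 19
  J3 runs 1 units, time = 20
  J4 runs 3 units, time = 23
  J5 runs 3 units, time = 26
  J1 runs 3 units, time = 29
  J4 runs 3 units, time = 32
  J5 runs 3 units, time = 35
  J4 runs 3 units, time = 38
  J5 runs 2 units, time = 40
  J4 runs 1 units, time = 41
Finish times: [29, 19, 20, 41, 40]
Average turnaround = 149/5 = 29.8

29.8


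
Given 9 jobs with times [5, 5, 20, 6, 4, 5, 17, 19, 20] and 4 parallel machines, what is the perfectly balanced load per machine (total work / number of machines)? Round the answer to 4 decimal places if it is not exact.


Total processing time = 5 + 5 + 20 + 6 + 4 + 5 + 17 + 19 + 20 = 101
Number of machines = 4
Ideal balanced load = 101 / 4 = 25.25

25.25


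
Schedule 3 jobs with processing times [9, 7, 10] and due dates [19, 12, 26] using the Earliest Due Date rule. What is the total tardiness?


Sort by due date (EDD order): [(7, 12), (9, 19), (10, 26)]
Compute completion times and tardiness:
  Job 1: p=7, d=12, C=7, tardiness=max(0,7-12)=0
  Job 2: p=9, d=19, C=16, tardiness=max(0,16-19)=0
  Job 3: p=10, d=26, C=26, tardiness=max(0,26-26)=0
Total tardiness = 0

0


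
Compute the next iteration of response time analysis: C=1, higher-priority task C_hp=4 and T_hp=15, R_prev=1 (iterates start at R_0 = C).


R_next = C + ceil(R_prev / T_hp) * C_hp
ceil(1 / 15) = ceil(0.0667) = 1
Interference = 1 * 4 = 4
R_next = 1 + 4 = 5

5


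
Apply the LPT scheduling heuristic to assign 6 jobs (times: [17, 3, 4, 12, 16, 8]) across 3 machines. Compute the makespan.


Sort jobs in decreasing order (LPT): [17, 16, 12, 8, 4, 3]
Assign each job to the least loaded machine:
  Machine 1: jobs [17, 3], load = 20
  Machine 2: jobs [16, 4], load = 20
  Machine 3: jobs [12, 8], load = 20
Makespan = max load = 20

20


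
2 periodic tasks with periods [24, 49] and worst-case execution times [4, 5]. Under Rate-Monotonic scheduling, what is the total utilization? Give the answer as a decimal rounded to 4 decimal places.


Compute individual utilizations (exact fractions):
  Task 1: C/T = 4/24 = 1/6 (approx. 0.1667)
  Task 2: C/T = 5/49 (approx. 0.102)
Total utilization U = 1/6 + 5/49 = 79/294
Rounded to 4 decimal places: U = 0.2687
RM (Liu & Layland) bound for 2 tasks = 0.828427; compare with U = 79/294 (approx. 0.268707)
U <= bound, so schedulable by RM sufficient condition.

0.2687


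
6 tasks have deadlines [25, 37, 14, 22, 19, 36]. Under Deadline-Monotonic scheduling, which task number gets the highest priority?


Sort tasks by relative deadline (ascending):
  Task 3: deadline = 14
  Task 5: deadline = 19
  Task 4: deadline = 22
  Task 1: deadline = 25
  Task 6: deadline = 36
  Task 2: deadline = 37
Priority order (highest first): [3, 5, 4, 1, 6, 2]
Highest priority task = 3

3


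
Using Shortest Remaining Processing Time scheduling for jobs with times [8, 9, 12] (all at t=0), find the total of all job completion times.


Since all jobs arrive at t=0, SRPT equals SPT ordering.
SPT order: [8, 9, 12]
Completion times:
  Job 1: p=8, C=8
  Job 2: p=9, C=17
  Job 3: p=12, C=29
Total completion time = 8 + 17 + 29 = 54

54


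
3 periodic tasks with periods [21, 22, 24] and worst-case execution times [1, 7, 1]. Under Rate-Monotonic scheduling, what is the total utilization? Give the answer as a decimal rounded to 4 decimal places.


Compute individual utilizations (exact fractions):
  Task 1: C/T = 1/21 (approx. 0.0476)
  Task 2: C/T = 7/22 (approx. 0.3182)
  Task 3: C/T = 1/24 (approx. 0.0417)
Total utilization U = 1/21 + 7/22 + 1/24 = 251/616
Rounded to 4 decimal places: U = 0.4075
RM (Liu & Layland) bound for 3 tasks = 0.779763; compare with U = 251/616 (approx. 0.407468)
U <= bound, so schedulable by RM sufficient condition.

0.4075


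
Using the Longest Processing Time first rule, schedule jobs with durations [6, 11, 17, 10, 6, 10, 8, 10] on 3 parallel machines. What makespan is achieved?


Sort jobs in decreasing order (LPT): [17, 11, 10, 10, 10, 8, 6, 6]
Assign each job to the least loaded machine:
  Machine 1: jobs [17, 8], load = 25
  Machine 2: jobs [11, 10, 6], load = 27
  Machine 3: jobs [10, 10, 6], load = 26
Makespan = max load = 27

27


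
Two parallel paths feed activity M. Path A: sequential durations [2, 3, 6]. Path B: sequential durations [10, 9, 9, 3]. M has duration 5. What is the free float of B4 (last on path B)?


ES(B4) = sum of predecessors on chain B = 28
EF(B4) = ES + duration = 28 + 3 = 31
Successor of B4 is M. ES(M) = max(sum(A), sum(B)) = max(11, 31) = 31
Free float = ES(successor) - EF(current) = 31 - 31 = 0

0


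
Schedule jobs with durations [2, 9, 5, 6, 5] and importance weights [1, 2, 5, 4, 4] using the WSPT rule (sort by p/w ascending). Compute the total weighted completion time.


Compute p/w ratios and sort ascending (WSPT): [(5, 5), (5, 4), (6, 4), (2, 1), (9, 2)]
Compute weighted completion times:
  Job (p=5,w=5): C=5, w*C=5*5=25
  Job (p=5,w=4): C=10, w*C=4*10=40
  Job (p=6,w=4): C=16, w*C=4*16=64
  Job (p=2,w=1): C=18, w*C=1*18=18
  Job (p=9,w=2): C=27, w*C=2*27=54
Total weighted completion time = 201

201


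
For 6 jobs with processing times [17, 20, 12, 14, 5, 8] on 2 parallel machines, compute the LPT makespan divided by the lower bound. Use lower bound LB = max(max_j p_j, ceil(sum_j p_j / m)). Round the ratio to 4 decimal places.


LPT order: [20, 17, 14, 12, 8, 5]
Machine loads after assignment: [37, 39]
LPT makespan = 39
Lower bound = max(max_job, ceil(total/2)) = max(20, 38) = 38
Ratio = 39 / 38 = 1.0263

1.0263


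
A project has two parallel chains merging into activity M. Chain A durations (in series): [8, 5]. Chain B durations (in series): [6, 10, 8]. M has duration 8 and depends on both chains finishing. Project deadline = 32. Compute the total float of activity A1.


Forward pass: ES(A1) = sum of predecessors on chain A = 0
EF = ES + duration = 0 + 8 = 8
Backward pass: LF(M) = deadline = 32; LS(M) = 32 - 8 = 24
LF(A1) = LS(M) - sum(successors on chain A) = 24 - 5 = 19
LS = LF - duration = 19 - 8 = 11
Total float = LS - ES = 11 - 0 = 11

11


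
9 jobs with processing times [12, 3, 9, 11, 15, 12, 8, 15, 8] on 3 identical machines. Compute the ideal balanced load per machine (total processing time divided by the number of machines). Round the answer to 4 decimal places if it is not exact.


Total processing time = 12 + 3 + 9 + 11 + 15 + 12 + 8 + 15 + 8 = 93
Number of machines = 3
Ideal balanced load = 93 / 3 = 31.0

31.0


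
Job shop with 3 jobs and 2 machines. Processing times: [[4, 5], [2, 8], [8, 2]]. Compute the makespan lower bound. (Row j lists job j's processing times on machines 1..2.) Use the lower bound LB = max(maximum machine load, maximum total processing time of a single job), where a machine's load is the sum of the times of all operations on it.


Machine loads:
  Machine 1: 4 + 2 + 8 = 14
  Machine 2: 5 + 8 + 2 = 15
Max machine load = 15
Job totals:
  Job 1: 9
  Job 2: 10
  Job 3: 10
Max job total = 10
Lower bound = max(15, 10) = 15

15


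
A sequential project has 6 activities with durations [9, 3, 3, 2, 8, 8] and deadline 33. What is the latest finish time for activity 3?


LF(activity 3) = deadline - sum of successor durations
Successors: activities 4 through 6 with durations [2, 8, 8]
Sum of successor durations = 18
LF = 33 - 18 = 15

15


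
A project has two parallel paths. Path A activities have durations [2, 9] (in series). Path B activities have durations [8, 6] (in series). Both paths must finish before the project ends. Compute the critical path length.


Path A total = 2 + 9 = 11
Path B total = 8 + 6 = 14
Critical path = longest path = max(11, 14) = 14

14


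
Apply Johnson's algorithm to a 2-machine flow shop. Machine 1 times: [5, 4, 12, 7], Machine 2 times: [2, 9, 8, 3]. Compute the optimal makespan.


Apply Johnson's rule:
  Group 1 (a <= b): [(2, 4, 9)]
  Group 2 (a > b): [(3, 12, 8), (4, 7, 3), (1, 5, 2)]
Optimal job order: [2, 3, 4, 1]
Schedule:
  Job 2: M1 done at 4, M2 done at 13
  Job 3: M1 done at 16, M2 done at 24
  Job 4: M1 done at 23, M2 done at 27
  Job 1: M1 done at 28, M2 done at 30
Makespan = 30

30


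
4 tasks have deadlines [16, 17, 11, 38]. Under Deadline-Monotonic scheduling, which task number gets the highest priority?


Sort tasks by relative deadline (ascending):
  Task 3: deadline = 11
  Task 1: deadline = 16
  Task 2: deadline = 17
  Task 4: deadline = 38
Priority order (highest first): [3, 1, 2, 4]
Highest priority task = 3

3


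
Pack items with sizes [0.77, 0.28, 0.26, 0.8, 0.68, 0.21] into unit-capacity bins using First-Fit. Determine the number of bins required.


Place items sequentially using First-Fit:
  Item 0.77 -> new Bin 1
  Item 0.28 -> new Bin 2
  Item 0.26 -> Bin 2 (now 0.54)
  Item 0.8 -> new Bin 3
  Item 0.68 -> new Bin 4
  Item 0.21 -> Bin 1 (now 0.98)
Total bins used = 4

4


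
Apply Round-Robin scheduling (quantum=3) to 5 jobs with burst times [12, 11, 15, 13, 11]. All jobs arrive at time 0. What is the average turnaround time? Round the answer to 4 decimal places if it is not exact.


Time quantum = 3
Execution trace:
  J1 runs 3 units, time = 3
  J2 runs 3 units, time = 6
  J3 runs 3 units, time = 9
  J4 runs 3 units, time = 12
  J5 runs 3 units, time = 15
  J1 runs 3 units, time = 18
  J2 runs 3 units, time = 21
  J3 runs 3 units, time = 24
  J4 runs 3 units, time = 27
  J5 runs 3 units, time = 30
  J1 runs 3 units, time = 33
  J2 runs 3 units, time = 36
  J3 runs 3 units, time = 39
  J4 runs 3 units, time = 42
  J5 runs 3 units, time = 45
  J1 runs 3 units, time = 48
  J2 runs 2 units, time = 50
  J3 runs 3 units, time = 53
  J4 runs 3 units, time = 56
  J5 runs 2 units, time = 58
  J3 runs 3 units, time = 61
  J4 runs 1 units, time = 62
Finish times: [48, 50, 61, 62, 58]
Average turnaround = 279/5 = 55.8

55.8


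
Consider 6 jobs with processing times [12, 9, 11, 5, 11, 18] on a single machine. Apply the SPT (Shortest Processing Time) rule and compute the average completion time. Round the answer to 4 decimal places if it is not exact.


Sort jobs by processing time (SPT order): [5, 9, 11, 11, 12, 18]
Compute completion times sequentially:
  Job 1: processing = 5, completes at 5
  Job 2: processing = 9, completes at 14
  Job 3: processing = 11, completes at 25
  Job 4: processing = 11, completes at 36
  Job 5: processing = 12, completes at 48
  Job 6: processing = 18, completes at 66
Sum of completion times = 194
Average completion time = 194/6 = 32.3333

32.3333


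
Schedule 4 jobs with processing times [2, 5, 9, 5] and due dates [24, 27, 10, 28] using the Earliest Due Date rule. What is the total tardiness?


Sort by due date (EDD order): [(9, 10), (2, 24), (5, 27), (5, 28)]
Compute completion times and tardiness:
  Job 1: p=9, d=10, C=9, tardiness=max(0,9-10)=0
  Job 2: p=2, d=24, C=11, tardiness=max(0,11-24)=0
  Job 3: p=5, d=27, C=16, tardiness=max(0,16-27)=0
  Job 4: p=5, d=28, C=21, tardiness=max(0,21-28)=0
Total tardiness = 0

0


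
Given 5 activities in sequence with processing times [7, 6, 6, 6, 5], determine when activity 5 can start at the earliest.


Activity 5 starts after activities 1 through 4 complete.
Predecessor durations: [7, 6, 6, 6]
ES = 7 + 6 + 6 + 6 = 25

25


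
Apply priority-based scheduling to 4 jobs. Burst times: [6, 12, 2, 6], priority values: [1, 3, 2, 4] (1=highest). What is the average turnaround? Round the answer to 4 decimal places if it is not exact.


Sort by priority (ascending = highest first):
Order: [(1, 6), (2, 2), (3, 12), (4, 6)]
Completion times:
  Priority 1, burst=6, C=6
  Priority 2, burst=2, C=8
  Priority 3, burst=12, C=20
  Priority 4, burst=6, C=26
Average turnaround = 60/4 = 15.0

15.0


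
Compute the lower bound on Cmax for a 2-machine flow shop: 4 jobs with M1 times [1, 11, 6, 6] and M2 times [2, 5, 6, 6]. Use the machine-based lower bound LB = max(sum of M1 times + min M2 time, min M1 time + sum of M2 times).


LB1 = sum(M1 times) + min(M2 times) = 24 + 2 = 26
LB2 = min(M1 times) + sum(M2 times) = 1 + 19 = 20
Lower bound = max(LB1, LB2) = max(26, 20) = 26

26


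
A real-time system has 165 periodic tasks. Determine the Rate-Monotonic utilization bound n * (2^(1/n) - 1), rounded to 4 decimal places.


Compute 2^(1/165) = 1.0042097281
Subtract 1: 1.0042097281 - 1 = 0.0042097281
Multiply by n: 165 * 0.0042097281 = 0.6946051365
Round to 4 dp: 0.6946

0.6946


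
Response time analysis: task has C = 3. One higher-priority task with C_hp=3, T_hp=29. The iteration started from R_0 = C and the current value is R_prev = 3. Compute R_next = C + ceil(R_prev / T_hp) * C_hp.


R_next = C + ceil(R_prev / T_hp) * C_hp
ceil(3 / 29) = ceil(0.1034) = 1
Interference = 1 * 3 = 3
R_next = 3 + 3 = 6

6


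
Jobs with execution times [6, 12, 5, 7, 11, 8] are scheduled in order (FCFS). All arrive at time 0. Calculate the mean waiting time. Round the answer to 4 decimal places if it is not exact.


FCFS order (as given): [6, 12, 5, 7, 11, 8]
Waiting times:
  Job 1: wait = 0
  Job 2: wait = 6
  Job 3: wait = 18
  Job 4: wait = 23
  Job 5: wait = 30
  Job 6: wait = 41
Sum of waiting times = 118
Average waiting time = 118/6 = 19.6667

19.6667


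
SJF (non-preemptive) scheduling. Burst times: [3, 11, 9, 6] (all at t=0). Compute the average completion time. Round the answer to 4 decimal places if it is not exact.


SJF order (ascending): [3, 6, 9, 11]
Completion times:
  Job 1: burst=3, C=3
  Job 2: burst=6, C=9
  Job 3: burst=9, C=18
  Job 4: burst=11, C=29
Average completion = 59/4 = 14.75

14.75


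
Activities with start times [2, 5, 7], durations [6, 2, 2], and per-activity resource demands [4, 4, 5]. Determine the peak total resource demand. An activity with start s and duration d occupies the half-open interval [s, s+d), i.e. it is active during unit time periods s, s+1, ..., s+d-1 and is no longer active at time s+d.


Each activity i is active on [start_i, start_i + duration_i).
Compute total resource usage per time slot:
  t=0: active resources = [], total = 0
  t=1: active resources = [], total = 0
  t=2: active resources = [4], total = 4
  t=3: active resources = [4], total = 4
  t=4: active resources = [4], total = 4
  t=5: active resources = [4, 4], total = 8
  t=6: active resources = [4, 4], total = 8
  t=7: active resources = [4, 5], total = 9
  t=8: active resources = [5], total = 5
Peak resource demand = 9

9


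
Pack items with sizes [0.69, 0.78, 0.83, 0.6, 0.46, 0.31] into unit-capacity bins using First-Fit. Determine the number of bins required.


Place items sequentially using First-Fit:
  Item 0.69 -> new Bin 1
  Item 0.78 -> new Bin 2
  Item 0.83 -> new Bin 3
  Item 0.6 -> new Bin 4
  Item 0.46 -> new Bin 5
  Item 0.31 -> Bin 1 (now 1.0)
Total bins used = 5

5


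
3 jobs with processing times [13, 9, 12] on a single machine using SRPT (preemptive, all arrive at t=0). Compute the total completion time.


Since all jobs arrive at t=0, SRPT equals SPT ordering.
SPT order: [9, 12, 13]
Completion times:
  Job 1: p=9, C=9
  Job 2: p=12, C=21
  Job 3: p=13, C=34
Total completion time = 9 + 21 + 34 = 64

64


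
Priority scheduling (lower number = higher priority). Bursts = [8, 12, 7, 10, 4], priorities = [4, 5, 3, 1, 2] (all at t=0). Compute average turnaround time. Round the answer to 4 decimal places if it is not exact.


Sort by priority (ascending = highest first):
Order: [(1, 10), (2, 4), (3, 7), (4, 8), (5, 12)]
Completion times:
  Priority 1, burst=10, C=10
  Priority 2, burst=4, C=14
  Priority 3, burst=7, C=21
  Priority 4, burst=8, C=29
  Priority 5, burst=12, C=41
Average turnaround = 115/5 = 23.0

23.0


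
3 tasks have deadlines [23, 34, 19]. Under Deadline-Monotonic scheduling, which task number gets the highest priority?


Sort tasks by relative deadline (ascending):
  Task 3: deadline = 19
  Task 1: deadline = 23
  Task 2: deadline = 34
Priority order (highest first): [3, 1, 2]
Highest priority task = 3

3


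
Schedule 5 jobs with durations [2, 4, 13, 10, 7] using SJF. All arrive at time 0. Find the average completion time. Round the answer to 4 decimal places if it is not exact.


SJF order (ascending): [2, 4, 7, 10, 13]
Completion times:
  Job 1: burst=2, C=2
  Job 2: burst=4, C=6
  Job 3: burst=7, C=13
  Job 4: burst=10, C=23
  Job 5: burst=13, C=36
Average completion = 80/5 = 16.0

16.0


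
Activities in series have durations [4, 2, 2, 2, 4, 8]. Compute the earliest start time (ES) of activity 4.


Activity 4 starts after activities 1 through 3 complete.
Predecessor durations: [4, 2, 2]
ES = 4 + 2 + 2 = 8

8


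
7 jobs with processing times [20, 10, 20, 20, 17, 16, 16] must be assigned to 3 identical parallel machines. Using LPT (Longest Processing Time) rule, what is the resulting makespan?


Sort jobs in decreasing order (LPT): [20, 20, 20, 17, 16, 16, 10]
Assign each job to the least loaded machine:
  Machine 1: jobs [20, 17], load = 37
  Machine 2: jobs [20, 16, 10], load = 46
  Machine 3: jobs [20, 16], load = 36
Makespan = max load = 46

46


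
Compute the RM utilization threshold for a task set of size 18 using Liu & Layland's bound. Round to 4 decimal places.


Compute 2^(1/18) = 1.0392592260
Subtract 1: 1.0392592260 - 1 = 0.0392592260
Multiply by n: 18 * 0.0392592260 = 0.7066660680
Round to 4 dp: 0.7067

0.7067


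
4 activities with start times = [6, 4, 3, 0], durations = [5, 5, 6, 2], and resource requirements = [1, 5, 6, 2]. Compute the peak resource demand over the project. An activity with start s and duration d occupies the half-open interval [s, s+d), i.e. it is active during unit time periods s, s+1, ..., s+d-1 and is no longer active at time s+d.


Each activity i is active on [start_i, start_i + duration_i).
Compute total resource usage per time slot:
  t=0: active resources = [2], total = 2
  t=1: active resources = [2], total = 2
  t=2: active resources = [], total = 0
  t=3: active resources = [6], total = 6
  t=4: active resources = [5, 6], total = 11
  t=5: active resources = [5, 6], total = 11
  t=6: active resources = [1, 5, 6], total = 12
  t=7: active resources = [1, 5, 6], total = 12
  t=8: active resources = [1, 5, 6], total = 12
  t=9: active resources = [1], total = 1
  t=10: active resources = [1], total = 1
Peak resource demand = 12

12


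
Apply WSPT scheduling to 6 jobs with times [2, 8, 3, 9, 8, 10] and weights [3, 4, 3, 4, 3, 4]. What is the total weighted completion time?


Compute p/w ratios and sort ascending (WSPT): [(2, 3), (3, 3), (8, 4), (9, 4), (10, 4), (8, 3)]
Compute weighted completion times:
  Job (p=2,w=3): C=2, w*C=3*2=6
  Job (p=3,w=3): C=5, w*C=3*5=15
  Job (p=8,w=4): C=13, w*C=4*13=52
  Job (p=9,w=4): C=22, w*C=4*22=88
  Job (p=10,w=4): C=32, w*C=4*32=128
  Job (p=8,w=3): C=40, w*C=3*40=120
Total weighted completion time = 409

409


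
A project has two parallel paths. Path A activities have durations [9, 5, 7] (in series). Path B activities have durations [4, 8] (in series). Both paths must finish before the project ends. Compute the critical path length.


Path A total = 9 + 5 + 7 = 21
Path B total = 4 + 8 = 12
Critical path = longest path = max(21, 12) = 21

21


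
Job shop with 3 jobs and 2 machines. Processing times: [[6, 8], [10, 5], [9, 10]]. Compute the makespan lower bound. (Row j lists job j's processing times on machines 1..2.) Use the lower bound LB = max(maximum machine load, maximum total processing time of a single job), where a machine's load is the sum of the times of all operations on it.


Machine loads:
  Machine 1: 6 + 10 + 9 = 25
  Machine 2: 8 + 5 + 10 = 23
Max machine load = 25
Job totals:
  Job 1: 14
  Job 2: 15
  Job 3: 19
Max job total = 19
Lower bound = max(25, 19) = 25

25


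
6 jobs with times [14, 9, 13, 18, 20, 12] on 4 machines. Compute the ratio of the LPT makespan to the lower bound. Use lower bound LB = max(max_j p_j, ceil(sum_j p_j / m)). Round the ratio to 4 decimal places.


LPT order: [20, 18, 14, 13, 12, 9]
Machine loads after assignment: [20, 18, 23, 25]
LPT makespan = 25
Lower bound = max(max_job, ceil(total/4)) = max(20, 22) = 22
Ratio = 25 / 22 = 1.1364

1.1364


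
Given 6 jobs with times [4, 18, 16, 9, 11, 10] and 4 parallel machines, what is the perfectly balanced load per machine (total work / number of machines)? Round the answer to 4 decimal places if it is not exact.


Total processing time = 4 + 18 + 16 + 9 + 11 + 10 = 68
Number of machines = 4
Ideal balanced load = 68 / 4 = 17.0

17.0


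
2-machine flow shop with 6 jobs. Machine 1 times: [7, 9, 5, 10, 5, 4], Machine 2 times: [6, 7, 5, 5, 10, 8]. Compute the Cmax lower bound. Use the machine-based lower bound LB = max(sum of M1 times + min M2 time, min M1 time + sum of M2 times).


LB1 = sum(M1 times) + min(M2 times) = 40 + 5 = 45
LB2 = min(M1 times) + sum(M2 times) = 4 + 41 = 45
Lower bound = max(LB1, LB2) = max(45, 45) = 45

45


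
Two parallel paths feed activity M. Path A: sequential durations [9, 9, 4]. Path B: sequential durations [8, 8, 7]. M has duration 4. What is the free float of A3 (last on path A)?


ES(A3) = sum of predecessors on chain A = 18
EF(A3) = ES + duration = 18 + 4 = 22
Successor of A3 is M. ES(M) = max(sum(A), sum(B)) = max(22, 23) = 23
Free float = ES(successor) - EF(current) = 23 - 22 = 1

1


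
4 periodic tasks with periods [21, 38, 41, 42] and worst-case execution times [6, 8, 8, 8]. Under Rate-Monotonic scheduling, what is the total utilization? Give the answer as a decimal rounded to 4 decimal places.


Compute individual utilizations (exact fractions):
  Task 1: C/T = 6/21 = 2/7 (approx. 0.2857)
  Task 2: C/T = 8/38 = 4/19 (approx. 0.2105)
  Task 3: C/T = 8/41 (approx. 0.1951)
  Task 4: C/T = 8/42 = 4/21 (approx. 0.1905)
Total utilization U = 2/7 + 4/19 + 8/41 + 4/21 = 14426/16359
Rounded to 4 decimal places: U = 0.8818
RM (Liu & Layland) bound for 4 tasks = 0.756828; compare with U = 14426/16359 (approx. 0.881839)
bound < U <= 1, so the RM sufficient condition is not met (inconclusive; an exact test such as response-time analysis is needed).

0.8818


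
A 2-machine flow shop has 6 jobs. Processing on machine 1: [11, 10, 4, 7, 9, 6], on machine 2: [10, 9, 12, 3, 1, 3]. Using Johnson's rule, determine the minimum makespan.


Apply Johnson's rule:
  Group 1 (a <= b): [(3, 4, 12)]
  Group 2 (a > b): [(1, 11, 10), (2, 10, 9), (4, 7, 3), (6, 6, 3), (5, 9, 1)]
Optimal job order: [3, 1, 2, 4, 6, 5]
Schedule:
  Job 3: M1 done at 4, M2 done at 16
  Job 1: M1 done at 15, M2 done at 26
  Job 2: M1 done at 25, M2 done at 35
  Job 4: M1 done at 32, M2 done at 38
  Job 6: M1 done at 38, M2 done at 41
  Job 5: M1 done at 47, M2 done at 48
Makespan = 48

48


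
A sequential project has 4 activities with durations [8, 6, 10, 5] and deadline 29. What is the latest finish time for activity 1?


LF(activity 1) = deadline - sum of successor durations
Successors: activities 2 through 4 with durations [6, 10, 5]
Sum of successor durations = 21
LF = 29 - 21 = 8

8


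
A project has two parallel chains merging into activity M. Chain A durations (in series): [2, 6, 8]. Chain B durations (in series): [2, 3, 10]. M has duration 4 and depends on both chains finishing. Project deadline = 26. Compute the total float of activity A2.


Forward pass: ES(A2) = sum of predecessors on chain A = 2
EF = ES + duration = 2 + 6 = 8
Backward pass: LF(M) = deadline = 26; LS(M) = 26 - 4 = 22
LF(A2) = LS(M) - sum(successors on chain A) = 22 - 8 = 14
LS = LF - duration = 14 - 6 = 8
Total float = LS - ES = 8 - 2 = 6

6


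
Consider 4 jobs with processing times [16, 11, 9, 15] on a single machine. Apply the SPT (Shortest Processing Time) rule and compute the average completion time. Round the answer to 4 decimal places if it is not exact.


Sort jobs by processing time (SPT order): [9, 11, 15, 16]
Compute completion times sequentially:
  Job 1: processing = 9, completes at 9
  Job 2: processing = 11, completes at 20
  Job 3: processing = 15, completes at 35
  Job 4: processing = 16, completes at 51
Sum of completion times = 115
Average completion time = 115/4 = 28.75

28.75


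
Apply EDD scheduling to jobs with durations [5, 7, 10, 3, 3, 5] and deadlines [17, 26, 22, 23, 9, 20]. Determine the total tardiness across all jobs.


Sort by due date (EDD order): [(3, 9), (5, 17), (5, 20), (10, 22), (3, 23), (7, 26)]
Compute completion times and tardiness:
  Job 1: p=3, d=9, C=3, tardiness=max(0,3-9)=0
  Job 2: p=5, d=17, C=8, tardiness=max(0,8-17)=0
  Job 3: p=5, d=20, C=13, tardiness=max(0,13-20)=0
  Job 4: p=10, d=22, C=23, tardiness=max(0,23-22)=1
  Job 5: p=3, d=23, C=26, tardiness=max(0,26-23)=3
  Job 6: p=7, d=26, C=33, tardiness=max(0,33-26)=7
Total tardiness = 11

11


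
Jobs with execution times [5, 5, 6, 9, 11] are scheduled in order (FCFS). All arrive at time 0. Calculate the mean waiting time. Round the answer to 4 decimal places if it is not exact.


FCFS order (as given): [5, 5, 6, 9, 11]
Waiting times:
  Job 1: wait = 0
  Job 2: wait = 5
  Job 3: wait = 10
  Job 4: wait = 16
  Job 5: wait = 25
Sum of waiting times = 56
Average waiting time = 56/5 = 11.2

11.2


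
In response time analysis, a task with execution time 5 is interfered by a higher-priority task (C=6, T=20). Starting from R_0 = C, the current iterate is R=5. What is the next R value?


R_next = C + ceil(R_prev / T_hp) * C_hp
ceil(5 / 20) = ceil(0.25) = 1
Interference = 1 * 6 = 6
R_next = 5 + 6 = 11

11
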